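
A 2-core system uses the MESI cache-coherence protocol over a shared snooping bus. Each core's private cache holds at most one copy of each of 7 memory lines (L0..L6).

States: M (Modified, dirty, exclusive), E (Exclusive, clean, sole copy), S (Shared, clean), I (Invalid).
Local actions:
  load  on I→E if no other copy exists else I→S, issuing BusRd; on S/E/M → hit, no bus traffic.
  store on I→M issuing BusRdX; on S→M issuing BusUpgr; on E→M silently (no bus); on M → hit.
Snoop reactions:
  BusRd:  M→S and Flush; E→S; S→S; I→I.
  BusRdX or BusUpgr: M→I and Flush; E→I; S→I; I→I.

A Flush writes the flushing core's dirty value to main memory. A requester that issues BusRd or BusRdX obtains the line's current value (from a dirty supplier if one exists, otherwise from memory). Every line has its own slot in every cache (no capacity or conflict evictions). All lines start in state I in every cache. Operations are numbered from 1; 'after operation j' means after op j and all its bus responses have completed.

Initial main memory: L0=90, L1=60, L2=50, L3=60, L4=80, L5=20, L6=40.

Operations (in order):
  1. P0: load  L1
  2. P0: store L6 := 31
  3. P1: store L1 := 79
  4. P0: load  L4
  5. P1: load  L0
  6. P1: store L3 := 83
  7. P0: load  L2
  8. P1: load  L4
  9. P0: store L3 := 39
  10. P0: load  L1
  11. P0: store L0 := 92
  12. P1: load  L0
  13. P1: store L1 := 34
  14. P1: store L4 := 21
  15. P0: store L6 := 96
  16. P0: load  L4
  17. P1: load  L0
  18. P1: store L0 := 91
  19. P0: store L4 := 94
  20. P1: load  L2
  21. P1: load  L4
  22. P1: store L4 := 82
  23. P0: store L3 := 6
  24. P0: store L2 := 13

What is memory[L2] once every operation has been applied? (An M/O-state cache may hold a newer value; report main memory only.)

memory[L2] = 50

[1] P0: load  L1 | P0:E(60), P1:I | bus: BusRd
[2] P0: store L6 := 31 | P0:M(31), P1:I | bus: BusRdX
[3] P1: store L1 := 79 | P0:I, P1:M(79) | bus: BusRdX
[4] P0: load  L4 | P0:E(80), P1:I | bus: BusRd
[5] P1: load  L0 | P0:I, P1:E(90) | bus: BusRd
[6] P1: store L3 := 83 | P0:I, P1:M(83) | bus: BusRdX
[7] P0: load  L2 | P0:E(50), P1:I | bus: BusRd
[8] P1: load  L4 | P0:S(80), P1:S(80) | bus: BusRd
[9] P0: store L3 := 39 | P0:M(39), P1:I | bus: BusRdX,Flush
[10] P0: load  L1 | P0:S(79), P1:S(79) | bus: BusRd,Flush
[11] P0: store L0 := 92 | P0:M(92), P1:I | bus: BusRdX
[12] P1: load  L0 | P0:S(92), P1:S(92) | bus: BusRd,Flush
[13] P1: store L1 := 34 | P0:I, P1:M(34) | bus: BusUpgr
[14] P1: store L4 := 21 | P0:I, P1:M(21) | bus: BusUpgr
[15] P0: store L6 := 96 | P0:M(96), P1:I | bus: none
[16] P0: load  L4 | P0:S(21), P1:S(21) | bus: BusRd,Flush
[17] P1: load  L0 | P0:S(92), P1:S(92) | bus: none
[18] P1: store L0 := 91 | P0:I, P1:M(91) | bus: BusUpgr
[19] P0: store L4 := 94 | P0:M(94), P1:I | bus: BusUpgr
[20] P1: load  L2 | P0:S(50), P1:S(50) | bus: BusRd
[21] P1: load  L4 | P0:S(94), P1:S(94) | bus: BusRd,Flush
[22] P1: store L4 := 82 | P0:I, P1:M(82) | bus: BusUpgr
[23] P0: store L3 := 6 | P0:M(6), P1:I | bus: none
[24] P0: store L2 := 13 | P0:M(13), P1:I | bus: BusUpgr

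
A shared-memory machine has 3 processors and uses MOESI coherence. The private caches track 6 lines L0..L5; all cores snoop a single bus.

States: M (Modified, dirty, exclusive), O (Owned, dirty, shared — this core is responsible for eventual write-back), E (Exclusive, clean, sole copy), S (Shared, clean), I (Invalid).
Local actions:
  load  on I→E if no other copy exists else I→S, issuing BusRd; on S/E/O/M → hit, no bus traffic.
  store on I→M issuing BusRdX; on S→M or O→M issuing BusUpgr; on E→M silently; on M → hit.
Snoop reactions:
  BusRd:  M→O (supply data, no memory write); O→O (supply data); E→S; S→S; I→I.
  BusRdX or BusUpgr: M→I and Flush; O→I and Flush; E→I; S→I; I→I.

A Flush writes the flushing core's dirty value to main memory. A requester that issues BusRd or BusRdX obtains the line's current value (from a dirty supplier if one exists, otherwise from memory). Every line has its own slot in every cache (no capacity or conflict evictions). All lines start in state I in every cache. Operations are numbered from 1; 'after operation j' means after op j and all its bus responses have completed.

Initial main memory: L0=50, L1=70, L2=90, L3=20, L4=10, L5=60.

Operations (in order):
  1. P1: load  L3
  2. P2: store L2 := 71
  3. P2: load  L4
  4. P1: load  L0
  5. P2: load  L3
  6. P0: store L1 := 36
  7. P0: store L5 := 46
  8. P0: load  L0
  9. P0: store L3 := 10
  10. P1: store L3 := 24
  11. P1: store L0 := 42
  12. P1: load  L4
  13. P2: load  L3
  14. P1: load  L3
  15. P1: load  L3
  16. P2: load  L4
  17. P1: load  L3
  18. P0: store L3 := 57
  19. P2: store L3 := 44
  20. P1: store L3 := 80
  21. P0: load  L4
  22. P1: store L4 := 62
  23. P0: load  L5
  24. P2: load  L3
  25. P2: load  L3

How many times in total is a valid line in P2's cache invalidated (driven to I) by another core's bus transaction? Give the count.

invalidations = 4

  op1 P1: load  L3 → I/E/I on L3; bus BusRd; mem=20
  op2 P2: store L2 := 71 → I/I/M on L2; bus BusRdX; mem=90
  op3 P2: load  L4 → I/I/E on L4; bus BusRd; mem=10
  op4 P1: load  L0 → I/E/I on L0; bus BusRd; mem=50
  op5 P2: load  L3 → I/S/S on L3; bus BusRd; mem=20
  op6 P0: store L1 := 36 → M/I/I on L1; bus BusRdX; mem=70
  op7 P0: store L5 := 46 → M/I/I on L5; bus BusRdX; mem=60
  op8 P0: load  L0 → S/S/I on L0; bus BusRd; mem=50
  op9 P0: store L3 := 10 → M/I/I on L3; bus BusRdX; mem=20
  op10 P1: store L3 := 24 → I/M/I on L3; bus BusRdX Flush; mem=10
  op11 P1: store L0 := 42 → I/M/I on L0; bus BusUpgr; mem=50
  op12 P1: load  L4 → I/S/S on L4; bus BusRd; mem=10
  op13 P2: load  L3 → I/O/S on L3; bus BusRd; mem=10
  op14 P1: load  L3 → I/O/S on L3; bus (none); mem=10
  op15 P1: load  L3 → I/O/S on L3; bus (none); mem=10
  op16 P2: load  L4 → I/S/S on L4; bus (none); mem=10
  op17 P1: load  L3 → I/O/S on L3; bus (none); mem=10
  op18 P0: store L3 := 57 → M/I/I on L3; bus BusRdX Flush; mem=24
  op19 P2: store L3 := 44 → I/I/M on L3; bus BusRdX Flush; mem=57
  op20 P1: store L3 := 80 → I/M/I on L3; bus BusRdX Flush; mem=44
  op21 P0: load  L4 → S/S/S on L4; bus BusRd; mem=10
  op22 P1: store L4 := 62 → I/M/I on L4; bus BusUpgr; mem=10
  op23 P0: load  L5 → M/I/I on L5; bus (none); mem=60
  op24 P2: load  L3 → I/O/S on L3; bus BusRd; mem=44
  op25 P2: load  L3 → I/O/S on L3; bus (none); mem=44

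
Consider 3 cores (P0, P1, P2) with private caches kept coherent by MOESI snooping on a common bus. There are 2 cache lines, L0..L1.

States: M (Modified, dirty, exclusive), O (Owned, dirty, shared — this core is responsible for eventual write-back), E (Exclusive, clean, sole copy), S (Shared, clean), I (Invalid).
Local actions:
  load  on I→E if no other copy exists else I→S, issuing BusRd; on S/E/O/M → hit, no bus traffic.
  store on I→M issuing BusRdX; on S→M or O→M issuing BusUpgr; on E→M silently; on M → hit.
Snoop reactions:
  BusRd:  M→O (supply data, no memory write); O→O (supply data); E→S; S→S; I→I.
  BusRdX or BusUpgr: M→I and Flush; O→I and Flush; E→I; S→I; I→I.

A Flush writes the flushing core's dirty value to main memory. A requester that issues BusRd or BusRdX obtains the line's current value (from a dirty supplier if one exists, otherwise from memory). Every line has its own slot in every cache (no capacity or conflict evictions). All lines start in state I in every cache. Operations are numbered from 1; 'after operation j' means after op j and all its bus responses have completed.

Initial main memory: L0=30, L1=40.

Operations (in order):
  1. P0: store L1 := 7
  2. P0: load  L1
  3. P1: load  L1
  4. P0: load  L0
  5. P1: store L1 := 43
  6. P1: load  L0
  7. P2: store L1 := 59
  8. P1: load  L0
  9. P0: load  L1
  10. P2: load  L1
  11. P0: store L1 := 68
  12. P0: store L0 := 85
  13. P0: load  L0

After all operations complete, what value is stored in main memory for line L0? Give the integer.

memory[L0] = 30

1. P0: store L1 := 7  bus=[BusRdX]  L1: P0=M P1=I P2=I  mem[L1]=40
2. P0: load  L1  bus=[-]  L1: P0=M P1=I P2=I  mem[L1]=40
3. P1: load  L1  bus=[BusRd]  L1: P0=O P1=S P2=I  mem[L1]=40
4. P0: load  L0  bus=[BusRd]  L0: P0=E P1=I P2=I  mem[L0]=30
5. P1: store L1 := 43  bus=[BusUpgr,Flush]  L1: P0=I P1=M P2=I  mem[L1]=7
6. P1: load  L0  bus=[BusRd]  L0: P0=S P1=S P2=I  mem[L0]=30
7. P2: store L1 := 59  bus=[BusRdX,Flush]  L1: P0=I P1=I P2=M  mem[L1]=43
8. P1: load  L0  bus=[-]  L0: P0=S P1=S P2=I  mem[L0]=30
9. P0: load  L1  bus=[BusRd]  L1: P0=S P1=I P2=O  mem[L1]=43
10. P2: load  L1  bus=[-]  L1: P0=S P1=I P2=O  mem[L1]=43
11. P0: store L1 := 68  bus=[BusUpgr,Flush]  L1: P0=M P1=I P2=I  mem[L1]=59
12. P0: store L0 := 85  bus=[BusUpgr]  L0: P0=M P1=I P2=I  mem[L0]=30
13. P0: load  L0  bus=[-]  L0: P0=M P1=I P2=I  mem[L0]=30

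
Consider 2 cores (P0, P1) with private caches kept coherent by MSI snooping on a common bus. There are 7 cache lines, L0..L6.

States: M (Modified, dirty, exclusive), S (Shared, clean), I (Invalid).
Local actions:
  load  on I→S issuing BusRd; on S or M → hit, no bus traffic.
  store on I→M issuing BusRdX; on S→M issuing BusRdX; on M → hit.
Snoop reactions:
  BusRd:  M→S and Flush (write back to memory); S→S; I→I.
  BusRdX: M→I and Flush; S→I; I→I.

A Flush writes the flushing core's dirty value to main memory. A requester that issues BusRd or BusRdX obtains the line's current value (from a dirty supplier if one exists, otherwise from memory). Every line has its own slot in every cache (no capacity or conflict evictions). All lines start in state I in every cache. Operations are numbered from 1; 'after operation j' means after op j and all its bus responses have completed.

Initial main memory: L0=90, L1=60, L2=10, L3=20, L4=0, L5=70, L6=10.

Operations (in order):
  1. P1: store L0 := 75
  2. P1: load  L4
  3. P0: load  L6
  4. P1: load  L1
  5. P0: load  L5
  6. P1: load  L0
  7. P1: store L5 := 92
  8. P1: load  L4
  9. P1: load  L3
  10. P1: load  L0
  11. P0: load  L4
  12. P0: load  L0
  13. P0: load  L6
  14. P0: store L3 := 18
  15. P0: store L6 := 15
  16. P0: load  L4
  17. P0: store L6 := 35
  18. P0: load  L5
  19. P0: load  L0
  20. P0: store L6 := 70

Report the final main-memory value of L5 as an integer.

memory[L5] = 92

1. P1: store L0 := 75  bus=[BusRdX]  L0: P0=I P1=M  mem[L0]=90
2. P1: load  L4  bus=[BusRd]  L4: P0=I P1=S  mem[L4]=0
3. P0: load  L6  bus=[BusRd]  L6: P0=S P1=I  mem[L6]=10
4. P1: load  L1  bus=[BusRd]  L1: P0=I P1=S  mem[L1]=60
5. P0: load  L5  bus=[BusRd]  L5: P0=S P1=I  mem[L5]=70
6. P1: load  L0  bus=[-]  L0: P0=I P1=M  mem[L0]=90
7. P1: store L5 := 92  bus=[BusRdX]  L5: P0=I P1=M  mem[L5]=70
8. P1: load  L4  bus=[-]  L4: P0=I P1=S  mem[L4]=0
9. P1: load  L3  bus=[BusRd]  L3: P0=I P1=S  mem[L3]=20
10. P1: load  L0  bus=[-]  L0: P0=I P1=M  mem[L0]=90
11. P0: load  L4  bus=[BusRd]  L4: P0=S P1=S  mem[L4]=0
12. P0: load  L0  bus=[BusRd,Flush]  L0: P0=S P1=S  mem[L0]=75
13. P0: load  L6  bus=[-]  L6: P0=S P1=I  mem[L6]=10
14. P0: store L3 := 18  bus=[BusRdX]  L3: P0=M P1=I  mem[L3]=20
15. P0: store L6 := 15  bus=[BusRdX]  L6: P0=M P1=I  mem[L6]=10
16. P0: load  L4  bus=[-]  L4: P0=S P1=S  mem[L4]=0
17. P0: store L6 := 35  bus=[-]  L6: P0=M P1=I  mem[L6]=10
18. P0: load  L5  bus=[BusRd,Flush]  L5: P0=S P1=S  mem[L5]=92
19. P0: load  L0  bus=[-]  L0: P0=S P1=S  mem[L0]=75
20. P0: store L6 := 70  bus=[-]  L6: P0=M P1=I  mem[L6]=10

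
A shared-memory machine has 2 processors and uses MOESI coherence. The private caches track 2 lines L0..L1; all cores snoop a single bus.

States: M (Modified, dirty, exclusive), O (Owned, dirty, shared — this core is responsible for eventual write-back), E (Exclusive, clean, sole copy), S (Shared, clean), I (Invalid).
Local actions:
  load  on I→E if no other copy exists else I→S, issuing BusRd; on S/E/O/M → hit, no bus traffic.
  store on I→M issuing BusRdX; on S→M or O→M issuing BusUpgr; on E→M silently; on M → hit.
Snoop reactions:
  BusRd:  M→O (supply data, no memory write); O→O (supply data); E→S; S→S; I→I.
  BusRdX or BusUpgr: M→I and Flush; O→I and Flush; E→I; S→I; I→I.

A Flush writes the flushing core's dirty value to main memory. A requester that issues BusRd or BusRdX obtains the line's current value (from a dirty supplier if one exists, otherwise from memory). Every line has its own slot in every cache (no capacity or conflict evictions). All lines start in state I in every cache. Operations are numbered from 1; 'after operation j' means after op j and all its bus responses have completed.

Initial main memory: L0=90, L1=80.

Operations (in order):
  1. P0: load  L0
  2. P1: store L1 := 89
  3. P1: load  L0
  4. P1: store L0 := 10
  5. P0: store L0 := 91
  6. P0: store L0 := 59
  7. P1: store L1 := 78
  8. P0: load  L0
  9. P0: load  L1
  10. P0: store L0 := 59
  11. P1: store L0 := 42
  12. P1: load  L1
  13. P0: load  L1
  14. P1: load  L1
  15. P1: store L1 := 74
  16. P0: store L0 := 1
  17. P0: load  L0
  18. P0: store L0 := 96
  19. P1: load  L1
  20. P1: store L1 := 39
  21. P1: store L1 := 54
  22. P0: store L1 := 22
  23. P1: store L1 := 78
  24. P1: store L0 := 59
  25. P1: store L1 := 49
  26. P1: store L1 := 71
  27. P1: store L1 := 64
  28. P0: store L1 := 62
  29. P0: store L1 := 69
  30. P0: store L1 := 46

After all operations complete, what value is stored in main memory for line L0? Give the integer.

[1] P0: load  L0 | P0:E(90), P1:I | bus: BusRd
[2] P1: store L1 := 89 | P0:I, P1:M(89) | bus: BusRdX
[3] P1: load  L0 | P0:S(90), P1:S(90) | bus: BusRd
[4] P1: store L0 := 10 | P0:I, P1:M(10) | bus: BusUpgr
[5] P0: store L0 := 91 | P0:M(91), P1:I | bus: BusRdX,Flush
[6] P0: store L0 := 59 | P0:M(59), P1:I | bus: none
[7] P1: store L1 := 78 | P0:I, P1:M(78) | bus: none
[8] P0: load  L0 | P0:M(59), P1:I | bus: none
[9] P0: load  L1 | P0:S(78), P1:O(78) | bus: BusRd
[10] P0: store L0 := 59 | P0:M(59), P1:I | bus: none
[11] P1: store L0 := 42 | P0:I, P1:M(42) | bus: BusRdX,Flush
[12] P1: load  L1 | P0:S(78), P1:O(78) | bus: none
[13] P0: load  L1 | P0:S(78), P1:O(78) | bus: none
[14] P1: load  L1 | P0:S(78), P1:O(78) | bus: none
[15] P1: store L1 := 74 | P0:I, P1:M(74) | bus: BusUpgr
[16] P0: store L0 := 1 | P0:M(1), P1:I | bus: BusRdX,Flush
[17] P0: load  L0 | P0:M(1), P1:I | bus: none
[18] P0: store L0 := 96 | P0:M(96), P1:I | bus: none
[19] P1: load  L1 | P0:I, P1:M(74) | bus: none
[20] P1: store L1 := 39 | P0:I, P1:M(39) | bus: none
[21] P1: store L1 := 54 | P0:I, P1:M(54) | bus: none
[22] P0: store L1 := 22 | P0:M(22), P1:I | bus: BusRdX,Flush
[23] P1: store L1 := 78 | P0:I, P1:M(78) | bus: BusRdX,Flush
[24] P1: store L0 := 59 | P0:I, P1:M(59) | bus: BusRdX,Flush
[25] P1: store L1 := 49 | P0:I, P1:M(49) | bus: none
[26] P1: store L1 := 71 | P0:I, P1:M(71) | bus: none
[27] P1: store L1 := 64 | P0:I, P1:M(64) | bus: none
[28] P0: store L1 := 62 | P0:M(62), P1:I | bus: BusRdX,Flush
[29] P0: store L1 := 69 | P0:M(69), P1:I | bus: none
[30] P0: store L1 := 46 | P0:M(46), P1:I | bus: none

memory[L0] = 96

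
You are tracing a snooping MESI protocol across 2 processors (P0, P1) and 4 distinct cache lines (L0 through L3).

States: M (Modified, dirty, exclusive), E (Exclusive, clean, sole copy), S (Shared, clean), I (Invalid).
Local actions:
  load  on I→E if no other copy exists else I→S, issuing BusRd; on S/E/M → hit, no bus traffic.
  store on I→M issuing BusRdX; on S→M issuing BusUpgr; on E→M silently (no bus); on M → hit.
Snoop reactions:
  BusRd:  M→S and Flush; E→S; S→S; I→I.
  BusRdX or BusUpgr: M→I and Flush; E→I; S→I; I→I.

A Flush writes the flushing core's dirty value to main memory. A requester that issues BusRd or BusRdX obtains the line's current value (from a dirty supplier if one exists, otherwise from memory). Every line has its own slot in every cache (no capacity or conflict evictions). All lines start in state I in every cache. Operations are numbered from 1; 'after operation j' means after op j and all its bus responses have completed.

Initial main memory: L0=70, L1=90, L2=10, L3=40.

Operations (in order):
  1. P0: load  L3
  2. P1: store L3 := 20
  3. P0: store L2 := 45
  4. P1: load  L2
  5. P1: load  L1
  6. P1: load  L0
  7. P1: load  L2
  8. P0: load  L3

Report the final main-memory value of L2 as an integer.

memory[L2] = 45

  op1 P0: load  L3 → E/I on L3; bus BusRd; mem=40
  op2 P1: store L3 := 20 → I/M on L3; bus BusRdX; mem=40
  op3 P0: store L2 := 45 → M/I on L2; bus BusRdX; mem=10
  op4 P1: load  L2 → S/S on L2; bus BusRd Flush; mem=45
  op5 P1: load  L1 → I/E on L1; bus BusRd; mem=90
  op6 P1: load  L0 → I/E on L0; bus BusRd; mem=70
  op7 P1: load  L2 → S/S on L2; bus (none); mem=45
  op8 P0: load  L3 → S/S on L3; bus BusRd Flush; mem=20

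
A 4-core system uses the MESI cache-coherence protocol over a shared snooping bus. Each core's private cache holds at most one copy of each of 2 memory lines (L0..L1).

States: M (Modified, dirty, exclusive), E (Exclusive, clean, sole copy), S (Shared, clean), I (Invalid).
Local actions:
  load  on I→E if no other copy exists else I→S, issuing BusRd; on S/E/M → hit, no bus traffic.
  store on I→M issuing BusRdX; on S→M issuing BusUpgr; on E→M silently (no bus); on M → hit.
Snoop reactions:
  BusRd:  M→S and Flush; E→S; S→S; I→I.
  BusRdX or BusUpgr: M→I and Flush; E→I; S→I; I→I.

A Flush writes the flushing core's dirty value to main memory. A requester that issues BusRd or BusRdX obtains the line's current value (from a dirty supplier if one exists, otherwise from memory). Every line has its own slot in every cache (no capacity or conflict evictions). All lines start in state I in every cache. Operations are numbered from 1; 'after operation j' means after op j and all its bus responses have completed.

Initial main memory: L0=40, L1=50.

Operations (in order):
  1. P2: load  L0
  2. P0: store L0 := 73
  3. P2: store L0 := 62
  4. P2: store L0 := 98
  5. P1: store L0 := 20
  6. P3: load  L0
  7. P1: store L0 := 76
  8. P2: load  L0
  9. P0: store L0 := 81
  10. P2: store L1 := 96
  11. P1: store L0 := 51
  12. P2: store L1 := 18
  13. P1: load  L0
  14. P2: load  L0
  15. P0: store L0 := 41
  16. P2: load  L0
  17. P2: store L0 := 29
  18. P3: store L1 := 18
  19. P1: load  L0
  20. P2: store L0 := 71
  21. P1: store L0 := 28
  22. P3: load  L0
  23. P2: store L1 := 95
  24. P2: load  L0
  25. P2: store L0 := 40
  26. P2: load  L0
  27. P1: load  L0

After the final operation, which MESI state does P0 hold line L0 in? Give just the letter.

1. P2: load  L0  bus=[BusRd]  L0: P0=I P1=I P2=E P3=I  mem[L0]=40
2. P0: store L0 := 73  bus=[BusRdX]  L0: P0=M P1=I P2=I P3=I  mem[L0]=40
3. P2: store L0 := 62  bus=[BusRdX,Flush]  L0: P0=I P1=I P2=M P3=I  mem[L0]=73
4. P2: store L0 := 98  bus=[-]  L0: P0=I P1=I P2=M P3=I  mem[L0]=73
5. P1: store L0 := 20  bus=[BusRdX,Flush]  L0: P0=I P1=M P2=I P3=I  mem[L0]=98
6. P3: load  L0  bus=[BusRd,Flush]  L0: P0=I P1=S P2=I P3=S  mem[L0]=20
7. P1: store L0 := 76  bus=[BusUpgr]  L0: P0=I P1=M P2=I P3=I  mem[L0]=20
8. P2: load  L0  bus=[BusRd,Flush]  L0: P0=I P1=S P2=S P3=I  mem[L0]=76
9. P0: store L0 := 81  bus=[BusRdX]  L0: P0=M P1=I P2=I P3=I  mem[L0]=76
10. P2: store L1 := 96  bus=[BusRdX]  L1: P0=I P1=I P2=M P3=I  mem[L1]=50
11. P1: store L0 := 51  bus=[BusRdX,Flush]  L0: P0=I P1=M P2=I P3=I  mem[L0]=81
12. P2: store L1 := 18  bus=[-]  L1: P0=I P1=I P2=M P3=I  mem[L1]=50
13. P1: load  L0  bus=[-]  L0: P0=I P1=M P2=I P3=I  mem[L0]=81
14. P2: load  L0  bus=[BusRd,Flush]  L0: P0=I P1=S P2=S P3=I  mem[L0]=51
15. P0: store L0 := 41  bus=[BusRdX]  L0: P0=M P1=I P2=I P3=I  mem[L0]=51
16. P2: load  L0  bus=[BusRd,Flush]  L0: P0=S P1=I P2=S P3=I  mem[L0]=41
17. P2: store L0 := 29  bus=[BusUpgr]  L0: P0=I P1=I P2=M P3=I  mem[L0]=41
18. P3: store L1 := 18  bus=[BusRdX,Flush]  L1: P0=I P1=I P2=I P3=M  mem[L1]=18
19. P1: load  L0  bus=[BusRd,Flush]  L0: P0=I P1=S P2=S P3=I  mem[L0]=29
20. P2: store L0 := 71  bus=[BusUpgr]  L0: P0=I P1=I P2=M P3=I  mem[L0]=29
21. P1: store L0 := 28  bus=[BusRdX,Flush]  L0: P0=I P1=M P2=I P3=I  mem[L0]=71
22. P3: load  L0  bus=[BusRd,Flush]  L0: P0=I P1=S P2=I P3=S  mem[L0]=28
23. P2: store L1 := 95  bus=[BusRdX,Flush]  L1: P0=I P1=I P2=M P3=I  mem[L1]=18
24. P2: load  L0  bus=[BusRd]  L0: P0=I P1=S P2=S P3=S  mem[L0]=28
25. P2: store L0 := 40  bus=[BusUpgr]  L0: P0=I P1=I P2=M P3=I  mem[L0]=28
26. P2: load  L0  bus=[-]  L0: P0=I P1=I P2=M P3=I  mem[L0]=28
27. P1: load  L0  bus=[BusRd,Flush]  L0: P0=I P1=S P2=S P3=I  mem[L0]=40

state = I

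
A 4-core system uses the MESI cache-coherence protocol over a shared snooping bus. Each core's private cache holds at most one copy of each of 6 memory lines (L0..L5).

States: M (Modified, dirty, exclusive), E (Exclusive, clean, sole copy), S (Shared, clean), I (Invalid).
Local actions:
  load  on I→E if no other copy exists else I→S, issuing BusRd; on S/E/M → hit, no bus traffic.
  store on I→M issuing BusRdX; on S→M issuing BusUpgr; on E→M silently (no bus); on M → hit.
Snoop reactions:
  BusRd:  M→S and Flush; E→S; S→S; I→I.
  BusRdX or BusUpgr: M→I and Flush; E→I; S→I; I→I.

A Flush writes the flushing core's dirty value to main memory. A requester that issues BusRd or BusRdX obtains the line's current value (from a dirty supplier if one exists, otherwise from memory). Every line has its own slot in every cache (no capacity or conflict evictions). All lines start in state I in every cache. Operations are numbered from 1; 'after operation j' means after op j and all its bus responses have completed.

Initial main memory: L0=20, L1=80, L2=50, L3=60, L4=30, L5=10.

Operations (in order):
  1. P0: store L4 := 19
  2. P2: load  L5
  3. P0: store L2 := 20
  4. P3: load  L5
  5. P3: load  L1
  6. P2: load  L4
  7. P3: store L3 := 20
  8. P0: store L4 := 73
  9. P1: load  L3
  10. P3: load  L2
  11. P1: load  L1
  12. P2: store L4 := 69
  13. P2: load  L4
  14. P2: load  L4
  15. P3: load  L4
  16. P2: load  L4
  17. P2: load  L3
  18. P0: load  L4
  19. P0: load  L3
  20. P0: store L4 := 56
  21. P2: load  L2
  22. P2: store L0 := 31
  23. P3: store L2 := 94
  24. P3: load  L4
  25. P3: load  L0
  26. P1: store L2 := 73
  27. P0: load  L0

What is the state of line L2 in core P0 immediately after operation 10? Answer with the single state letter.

state = S

[1] P0: store L4 := 19 | P0:M(19), P1:I, P2:I, P3:I | bus: BusRdX
[2] P2: load  L5 | P0:I, P1:I, P2:E(10), P3:I | bus: BusRd
[3] P0: store L2 := 20 | P0:M(20), P1:I, P2:I, P3:I | bus: BusRdX
[4] P3: load  L5 | P0:I, P1:I, P2:S(10), P3:S(10) | bus: BusRd
[5] P3: load  L1 | P0:I, P1:I, P2:I, P3:E(80) | bus: BusRd
[6] P2: load  L4 | P0:S(19), P1:I, P2:S(19), P3:I | bus: BusRd,Flush
[7] P3: store L3 := 20 | P0:I, P1:I, P2:I, P3:M(20) | bus: BusRdX
[8] P0: store L4 := 73 | P0:M(73), P1:I, P2:I, P3:I | bus: BusUpgr
[9] P1: load  L3 | P0:I, P1:S(20), P2:I, P3:S(20) | bus: BusRd,Flush
[10] P3: load  L2 | P0:S(20), P1:I, P2:I, P3:S(20) | bus: BusRd,Flush
[11] P1: load  L1 | P0:I, P1:S(80), P2:I, P3:S(80) | bus: BusRd
[12] P2: store L4 := 69 | P0:I, P1:I, P2:M(69), P3:I | bus: BusRdX,Flush
[13] P2: load  L4 | P0:I, P1:I, P2:M(69), P3:I | bus: none
[14] P2: load  L4 | P0:I, P1:I, P2:M(69), P3:I | bus: none
[15] P3: load  L4 | P0:I, P1:I, P2:S(69), P3:S(69) | bus: BusRd,Flush
[16] P2: load  L4 | P0:I, P1:I, P2:S(69), P3:S(69) | bus: none
[17] P2: load  L3 | P0:I, P1:S(20), P2:S(20), P3:S(20) | bus: BusRd
[18] P0: load  L4 | P0:S(69), P1:I, P2:S(69), P3:S(69) | bus: BusRd
[19] P0: load  L3 | P0:S(20), P1:S(20), P2:S(20), P3:S(20) | bus: BusRd
[20] P0: store L4 := 56 | P0:M(56), P1:I, P2:I, P3:I | bus: BusUpgr
[21] P2: load  L2 | P0:S(20), P1:I, P2:S(20), P3:S(20) | bus: BusRd
[22] P2: store L0 := 31 | P0:I, P1:I, P2:M(31), P3:I | bus: BusRdX
[23] P3: store L2 := 94 | P0:I, P1:I, P2:I, P3:M(94) | bus: BusUpgr
[24] P3: load  L4 | P0:S(56), P1:I, P2:I, P3:S(56) | bus: BusRd,Flush
[25] P3: load  L0 | P0:I, P1:I, P2:S(31), P3:S(31) | bus: BusRd,Flush
[26] P1: store L2 := 73 | P0:I, P1:M(73), P2:I, P3:I | bus: BusRdX,Flush
[27] P0: load  L0 | P0:S(31), P1:I, P2:S(31), P3:S(31) | bus: BusRd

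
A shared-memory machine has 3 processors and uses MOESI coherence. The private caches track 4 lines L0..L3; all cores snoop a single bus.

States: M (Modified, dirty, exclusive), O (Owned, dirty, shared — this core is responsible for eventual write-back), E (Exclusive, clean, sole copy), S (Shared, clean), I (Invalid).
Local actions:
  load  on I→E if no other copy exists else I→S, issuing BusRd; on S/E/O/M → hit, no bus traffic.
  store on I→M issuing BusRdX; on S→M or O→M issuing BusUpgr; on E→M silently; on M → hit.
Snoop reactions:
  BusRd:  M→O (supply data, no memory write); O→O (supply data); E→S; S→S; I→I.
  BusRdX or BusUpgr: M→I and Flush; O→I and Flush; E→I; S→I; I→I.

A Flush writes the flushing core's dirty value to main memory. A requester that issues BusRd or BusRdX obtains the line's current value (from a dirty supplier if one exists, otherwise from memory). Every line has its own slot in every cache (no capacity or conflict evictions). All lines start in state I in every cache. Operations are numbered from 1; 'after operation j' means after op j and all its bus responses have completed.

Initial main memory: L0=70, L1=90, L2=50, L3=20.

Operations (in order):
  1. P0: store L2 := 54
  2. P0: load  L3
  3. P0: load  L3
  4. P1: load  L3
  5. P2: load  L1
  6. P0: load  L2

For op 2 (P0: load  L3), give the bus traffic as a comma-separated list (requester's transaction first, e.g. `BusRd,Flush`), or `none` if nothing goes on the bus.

bus = BusRd

  op1 P0: store L2 := 54 → M/I/I on L2; bus BusRdX; mem=50
  op2 P0: load  L3 → E/I/I on L3; bus BusRd; mem=20
  op3 P0: load  L3 → E/I/I on L3; bus (none); mem=20
  op4 P1: load  L3 → S/S/I on L3; bus BusRd; mem=20
  op5 P2: load  L1 → I/I/E on L1; bus BusRd; mem=90
  op6 P0: load  L2 → M/I/I on L2; bus (none); mem=50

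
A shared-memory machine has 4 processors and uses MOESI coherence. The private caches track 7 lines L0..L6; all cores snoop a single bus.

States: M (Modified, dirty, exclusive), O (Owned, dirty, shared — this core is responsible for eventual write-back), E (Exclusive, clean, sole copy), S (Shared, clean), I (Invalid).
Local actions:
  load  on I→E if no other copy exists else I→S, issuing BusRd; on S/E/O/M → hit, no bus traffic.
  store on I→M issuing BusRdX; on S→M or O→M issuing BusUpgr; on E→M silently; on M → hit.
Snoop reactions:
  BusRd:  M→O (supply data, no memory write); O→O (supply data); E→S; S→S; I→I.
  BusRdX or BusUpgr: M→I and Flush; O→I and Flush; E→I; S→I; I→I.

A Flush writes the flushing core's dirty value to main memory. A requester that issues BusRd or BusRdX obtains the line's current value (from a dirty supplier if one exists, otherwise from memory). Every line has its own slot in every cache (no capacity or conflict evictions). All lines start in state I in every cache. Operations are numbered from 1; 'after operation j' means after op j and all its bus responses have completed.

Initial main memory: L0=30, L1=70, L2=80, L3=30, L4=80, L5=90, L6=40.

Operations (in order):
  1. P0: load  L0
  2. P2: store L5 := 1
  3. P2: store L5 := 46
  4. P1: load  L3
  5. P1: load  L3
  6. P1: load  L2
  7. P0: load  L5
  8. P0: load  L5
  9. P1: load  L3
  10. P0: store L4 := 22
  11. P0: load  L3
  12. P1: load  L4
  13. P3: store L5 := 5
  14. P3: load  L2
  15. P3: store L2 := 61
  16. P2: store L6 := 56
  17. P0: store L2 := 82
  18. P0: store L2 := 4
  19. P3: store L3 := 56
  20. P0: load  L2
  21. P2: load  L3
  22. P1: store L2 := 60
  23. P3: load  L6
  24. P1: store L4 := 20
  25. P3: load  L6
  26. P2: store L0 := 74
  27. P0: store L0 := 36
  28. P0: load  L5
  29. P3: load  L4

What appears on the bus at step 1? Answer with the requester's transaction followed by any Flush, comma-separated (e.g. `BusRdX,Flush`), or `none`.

  op1 P0: load  L0 → E/I/I/I on L0; bus BusRd; mem=30
  op2 P2: store L5 := 1 → I/I/M/I on L5; bus BusRdX; mem=90
  op3 P2: store L5 := 46 → I/I/M/I on L5; bus (none); mem=90
  op4 P1: load  L3 → I/E/I/I on L3; bus BusRd; mem=30
  op5 P1: load  L3 → I/E/I/I on L3; bus (none); mem=30
  op6 P1: load  L2 → I/E/I/I on L2; bus BusRd; mem=80
  op7 P0: load  L5 → S/I/O/I on L5; bus BusRd; mem=90
  op8 P0: load  L5 → S/I/O/I on L5; bus (none); mem=90
  op9 P1: load  L3 → I/E/I/I on L3; bus (none); mem=30
  op10 P0: store L4 := 22 → M/I/I/I on L4; bus BusRdX; mem=80
  op11 P0: load  L3 → S/S/I/I on L3; bus BusRd; mem=30
  op12 P1: load  L4 → O/S/I/I on L4; bus BusRd; mem=80
  op13 P3: store L5 := 5 → I/I/I/M on L5; bus BusRdX Flush; mem=46
  op14 P3: load  L2 → I/S/I/S on L2; bus BusRd; mem=80
  op15 P3: store L2 := 61 → I/I/I/M on L2; bus BusUpgr; mem=80
  op16 P2: store L6 := 56 → I/I/M/I on L6; bus BusRdX; mem=40
  op17 P0: store L2 := 82 → M/I/I/I on L2; bus BusRdX Flush; mem=61
  op18 P0: store L2 := 4 → M/I/I/I on L2; bus (none); mem=61
  op19 P3: store L3 := 56 → I/I/I/M on L3; bus BusRdX; mem=30
  op20 P0: load  L2 → M/I/I/I on L2; bus (none); mem=61
  op21 P2: load  L3 → I/I/S/O on L3; bus BusRd; mem=30
  op22 P1: store L2 := 60 → I/M/I/I on L2; bus BusRdX Flush; mem=4
  op23 P3: load  L6 → I/I/O/S on L6; bus BusRd; mem=40
  op24 P1: store L4 := 20 → I/M/I/I on L4; bus BusUpgr Flush; mem=22
  op25 P3: load  L6 → I/I/O/S on L6; bus (none); mem=40
  op26 P2: store L0 := 74 → I/I/M/I on L0; bus BusRdX; mem=30
  op27 P0: store L0 := 36 → M/I/I/I on L0; bus BusRdX Flush; mem=74
  op28 P0: load  L5 → S/I/I/O on L5; bus BusRd; mem=46
  op29 P3: load  L4 → I/O/I/S on L4; bus BusRd; mem=22

bus = BusRd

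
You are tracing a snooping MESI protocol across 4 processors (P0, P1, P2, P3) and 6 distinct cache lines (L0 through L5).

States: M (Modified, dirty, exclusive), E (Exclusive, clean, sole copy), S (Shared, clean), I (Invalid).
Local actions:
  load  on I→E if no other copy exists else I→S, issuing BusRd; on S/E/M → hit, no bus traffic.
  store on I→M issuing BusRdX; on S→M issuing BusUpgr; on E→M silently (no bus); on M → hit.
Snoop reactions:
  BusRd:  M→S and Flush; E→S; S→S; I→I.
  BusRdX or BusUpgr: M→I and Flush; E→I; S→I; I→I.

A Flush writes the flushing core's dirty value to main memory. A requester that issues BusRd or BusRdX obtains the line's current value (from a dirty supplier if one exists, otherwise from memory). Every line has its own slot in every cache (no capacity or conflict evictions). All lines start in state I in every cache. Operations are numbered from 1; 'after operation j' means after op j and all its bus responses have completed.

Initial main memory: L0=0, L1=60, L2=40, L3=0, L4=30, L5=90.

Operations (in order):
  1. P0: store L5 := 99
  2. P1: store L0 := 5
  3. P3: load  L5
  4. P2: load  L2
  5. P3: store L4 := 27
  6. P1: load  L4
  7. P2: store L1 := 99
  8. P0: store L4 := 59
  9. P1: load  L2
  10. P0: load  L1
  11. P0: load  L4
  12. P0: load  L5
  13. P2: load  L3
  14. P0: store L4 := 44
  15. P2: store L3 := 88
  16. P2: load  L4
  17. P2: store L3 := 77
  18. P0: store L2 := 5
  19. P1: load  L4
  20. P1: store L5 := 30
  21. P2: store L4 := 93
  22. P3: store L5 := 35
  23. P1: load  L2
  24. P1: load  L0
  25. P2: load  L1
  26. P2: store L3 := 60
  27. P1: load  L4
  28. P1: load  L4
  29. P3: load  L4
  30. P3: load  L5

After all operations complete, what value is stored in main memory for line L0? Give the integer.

step 1: P0: store L5 := 99  ⟶  MIII  (L5)  txn=BusRdX  M[L5]=90
step 2: P1: store L0 := 5  ⟶  IMII  (L0)  txn=BusRdX  M[L0]=0
step 3: P3: load  L5  ⟶  SIIS  (L5)  txn=BusRd+Flush  M[L5]=99
step 4: P2: load  L2  ⟶  IIEI  (L2)  txn=BusRd  M[L2]=40
step 5: P3: store L4 := 27  ⟶  IIIM  (L4)  txn=BusRdX  M[L4]=30
step 6: P1: load  L4  ⟶  ISIS  (L4)  txn=BusRd+Flush  M[L4]=27
step 7: P2: store L1 := 99  ⟶  IIMI  (L1)  txn=BusRdX  M[L1]=60
step 8: P0: store L4 := 59  ⟶  MIII  (L4)  txn=BusRdX  M[L4]=27
step 9: P1: load  L2  ⟶  ISSI  (L2)  txn=BusRd  M[L2]=40
step 10: P0: load  L1  ⟶  SISI  (L1)  txn=BusRd+Flush  M[L1]=99
step 11: P0: load  L4  ⟶  MIII  (L4)  txn=∅  M[L4]=27
step 12: P0: load  L5  ⟶  SIIS  (L5)  txn=∅  M[L5]=99
step 13: P2: load  L3  ⟶  IIEI  (L3)  txn=BusRd  M[L3]=0
step 14: P0: store L4 := 44  ⟶  MIII  (L4)  txn=∅  M[L4]=27
step 15: P2: store L3 := 88  ⟶  IIMI  (L3)  txn=∅  M[L3]=0
step 16: P2: load  L4  ⟶  SISI  (L4)  txn=BusRd+Flush  M[L4]=44
step 17: P2: store L3 := 77  ⟶  IIMI  (L3)  txn=∅  M[L3]=0
step 18: P0: store L2 := 5  ⟶  MIII  (L2)  txn=BusRdX  M[L2]=40
step 19: P1: load  L4  ⟶  SSSI  (L4)  txn=BusRd  M[L4]=44
step 20: P1: store L5 := 30  ⟶  IMII  (L5)  txn=BusRdX  M[L5]=99
step 21: P2: store L4 := 93  ⟶  IIMI  (L4)  txn=BusUpgr  M[L4]=44
step 22: P3: store L5 := 35  ⟶  IIIM  (L5)  txn=BusRdX+Flush  M[L5]=30
step 23: P1: load  L2  ⟶  SSII  (L2)  txn=BusRd+Flush  M[L2]=5
step 24: P1: load  L0  ⟶  IMII  (L0)  txn=∅  M[L0]=0
step 25: P2: load  L1  ⟶  SISI  (L1)  txn=∅  M[L1]=99
step 26: P2: store L3 := 60  ⟶  IIMI  (L3)  txn=∅  M[L3]=0
step 27: P1: load  L4  ⟶  ISSI  (L4)  txn=BusRd+Flush  M[L4]=93
step 28: P1: load  L4  ⟶  ISSI  (L4)  txn=∅  M[L4]=93
step 29: P3: load  L4  ⟶  ISSS  (L4)  txn=BusRd  M[L4]=93
step 30: P3: load  L5  ⟶  IIIM  (L5)  txn=∅  M[L5]=30

memory[L0] = 0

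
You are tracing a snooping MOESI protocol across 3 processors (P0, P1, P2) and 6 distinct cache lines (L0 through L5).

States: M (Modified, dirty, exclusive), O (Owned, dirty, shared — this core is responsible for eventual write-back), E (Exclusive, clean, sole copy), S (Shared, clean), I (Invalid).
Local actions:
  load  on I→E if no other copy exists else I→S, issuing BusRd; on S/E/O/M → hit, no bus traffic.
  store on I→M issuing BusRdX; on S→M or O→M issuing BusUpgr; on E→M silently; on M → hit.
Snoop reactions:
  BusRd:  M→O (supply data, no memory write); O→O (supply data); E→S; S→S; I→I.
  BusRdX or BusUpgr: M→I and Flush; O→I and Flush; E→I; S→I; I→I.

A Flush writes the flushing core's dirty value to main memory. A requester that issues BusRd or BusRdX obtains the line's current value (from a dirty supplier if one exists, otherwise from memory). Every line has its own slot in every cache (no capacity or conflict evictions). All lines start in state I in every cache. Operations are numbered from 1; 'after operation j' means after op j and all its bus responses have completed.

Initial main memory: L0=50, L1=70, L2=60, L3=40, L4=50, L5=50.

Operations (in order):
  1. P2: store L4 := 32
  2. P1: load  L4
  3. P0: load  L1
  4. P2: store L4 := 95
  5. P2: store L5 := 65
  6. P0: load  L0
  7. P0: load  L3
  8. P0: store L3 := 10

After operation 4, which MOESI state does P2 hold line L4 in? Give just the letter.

  op1 P2: store L4 := 32 → I/I/M on L4; bus BusRdX; mem=50
  op2 P1: load  L4 → I/S/O on L4; bus BusRd; mem=50
  op3 P0: load  L1 → E/I/I on L1; bus BusRd; mem=70
  op4 P2: store L4 := 95 → I/I/M on L4; bus BusUpgr; mem=50
  op5 P2: store L5 := 65 → I/I/M on L5; bus BusRdX; mem=50
  op6 P0: load  L0 → E/I/I on L0; bus BusRd; mem=50
  op7 P0: load  L3 → E/I/I on L3; bus BusRd; mem=40
  op8 P0: store L3 := 10 → M/I/I on L3; bus (none); mem=40

state = M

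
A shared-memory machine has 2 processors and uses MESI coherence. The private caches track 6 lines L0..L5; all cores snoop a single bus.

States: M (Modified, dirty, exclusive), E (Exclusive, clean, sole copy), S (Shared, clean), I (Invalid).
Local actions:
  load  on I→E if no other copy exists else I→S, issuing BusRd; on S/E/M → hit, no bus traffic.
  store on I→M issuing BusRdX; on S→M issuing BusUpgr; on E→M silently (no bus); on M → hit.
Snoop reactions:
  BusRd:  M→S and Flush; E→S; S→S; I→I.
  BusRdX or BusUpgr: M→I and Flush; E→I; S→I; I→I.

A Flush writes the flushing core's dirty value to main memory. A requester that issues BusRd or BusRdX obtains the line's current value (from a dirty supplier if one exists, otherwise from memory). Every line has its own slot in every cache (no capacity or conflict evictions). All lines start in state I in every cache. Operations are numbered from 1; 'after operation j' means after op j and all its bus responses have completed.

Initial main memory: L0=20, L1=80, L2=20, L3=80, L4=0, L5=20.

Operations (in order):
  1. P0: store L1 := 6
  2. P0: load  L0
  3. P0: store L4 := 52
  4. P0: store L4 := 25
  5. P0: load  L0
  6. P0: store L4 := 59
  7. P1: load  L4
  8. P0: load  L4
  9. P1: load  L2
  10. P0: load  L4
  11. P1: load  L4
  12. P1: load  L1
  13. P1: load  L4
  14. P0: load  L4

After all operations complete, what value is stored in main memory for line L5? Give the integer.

step 1: P0: store L1 := 6  ⟶  MI  (L1)  txn=BusRdX  M[L1]=80
step 2: P0: load  L0  ⟶  EI  (L0)  txn=BusRd  M[L0]=20
step 3: P0: store L4 := 52  ⟶  MI  (L4)  txn=BusRdX  M[L4]=0
step 4: P0: store L4 := 25  ⟶  MI  (L4)  txn=∅  M[L4]=0
step 5: P0: load  L0  ⟶  EI  (L0)  txn=∅  M[L0]=20
step 6: P0: store L4 := 59  ⟶  MI  (L4)  txn=∅  M[L4]=0
step 7: P1: load  L4  ⟶  SS  (L4)  txn=BusRd+Flush  M[L4]=59
step 8: P0: load  L4  ⟶  SS  (L4)  txn=∅  M[L4]=59
step 9: P1: load  L2  ⟶  IE  (L2)  txn=BusRd  M[L2]=20
step 10: P0: load  L4  ⟶  SS  (L4)  txn=∅  M[L4]=59
step 11: P1: load  L4  ⟶  SS  (L4)  txn=∅  M[L4]=59
step 12: P1: load  L1  ⟶  SS  (L1)  txn=BusRd+Flush  M[L1]=6
step 13: P1: load  L4  ⟶  SS  (L4)  txn=∅  M[L4]=59
step 14: P0: load  L4  ⟶  SS  (L4)  txn=∅  M[L4]=59

memory[L5] = 20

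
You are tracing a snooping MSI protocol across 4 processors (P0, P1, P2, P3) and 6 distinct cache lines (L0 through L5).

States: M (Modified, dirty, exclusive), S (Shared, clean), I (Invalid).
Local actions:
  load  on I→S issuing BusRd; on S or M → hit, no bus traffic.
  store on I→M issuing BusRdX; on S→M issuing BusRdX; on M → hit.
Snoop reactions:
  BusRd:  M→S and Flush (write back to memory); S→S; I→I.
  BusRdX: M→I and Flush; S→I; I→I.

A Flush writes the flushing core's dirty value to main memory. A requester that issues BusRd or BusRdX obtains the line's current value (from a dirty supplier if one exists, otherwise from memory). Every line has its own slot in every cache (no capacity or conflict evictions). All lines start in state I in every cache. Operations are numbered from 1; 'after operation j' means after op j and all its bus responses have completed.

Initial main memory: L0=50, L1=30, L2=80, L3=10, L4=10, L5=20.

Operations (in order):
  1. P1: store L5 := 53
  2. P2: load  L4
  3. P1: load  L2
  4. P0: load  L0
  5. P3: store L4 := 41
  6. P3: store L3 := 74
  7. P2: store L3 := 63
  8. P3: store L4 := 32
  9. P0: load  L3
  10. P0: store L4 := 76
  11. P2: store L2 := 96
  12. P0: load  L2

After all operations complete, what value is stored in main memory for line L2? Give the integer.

memory[L2] = 96

1. P1: store L5 := 53  bus=[BusRdX]  L5: P0=I P1=M P2=I P3=I  mem[L5]=20
2. P2: load  L4  bus=[BusRd]  L4: P0=I P1=I P2=S P3=I  mem[L4]=10
3. P1: load  L2  bus=[BusRd]  L2: P0=I P1=S P2=I P3=I  mem[L2]=80
4. P0: load  L0  bus=[BusRd]  L0: P0=S P1=I P2=I P3=I  mem[L0]=50
5. P3: store L4 := 41  bus=[BusRdX]  L4: P0=I P1=I P2=I P3=M  mem[L4]=10
6. P3: store L3 := 74  bus=[BusRdX]  L3: P0=I P1=I P2=I P3=M  mem[L3]=10
7. P2: store L3 := 63  bus=[BusRdX,Flush]  L3: P0=I P1=I P2=M P3=I  mem[L3]=74
8. P3: store L4 := 32  bus=[-]  L4: P0=I P1=I P2=I P3=M  mem[L4]=10
9. P0: load  L3  bus=[BusRd,Flush]  L3: P0=S P1=I P2=S P3=I  mem[L3]=63
10. P0: store L4 := 76  bus=[BusRdX,Flush]  L4: P0=M P1=I P2=I P3=I  mem[L4]=32
11. P2: store L2 := 96  bus=[BusRdX]  L2: P0=I P1=I P2=M P3=I  mem[L2]=80
12. P0: load  L2  bus=[BusRd,Flush]  L2: P0=S P1=I P2=S P3=I  mem[L2]=96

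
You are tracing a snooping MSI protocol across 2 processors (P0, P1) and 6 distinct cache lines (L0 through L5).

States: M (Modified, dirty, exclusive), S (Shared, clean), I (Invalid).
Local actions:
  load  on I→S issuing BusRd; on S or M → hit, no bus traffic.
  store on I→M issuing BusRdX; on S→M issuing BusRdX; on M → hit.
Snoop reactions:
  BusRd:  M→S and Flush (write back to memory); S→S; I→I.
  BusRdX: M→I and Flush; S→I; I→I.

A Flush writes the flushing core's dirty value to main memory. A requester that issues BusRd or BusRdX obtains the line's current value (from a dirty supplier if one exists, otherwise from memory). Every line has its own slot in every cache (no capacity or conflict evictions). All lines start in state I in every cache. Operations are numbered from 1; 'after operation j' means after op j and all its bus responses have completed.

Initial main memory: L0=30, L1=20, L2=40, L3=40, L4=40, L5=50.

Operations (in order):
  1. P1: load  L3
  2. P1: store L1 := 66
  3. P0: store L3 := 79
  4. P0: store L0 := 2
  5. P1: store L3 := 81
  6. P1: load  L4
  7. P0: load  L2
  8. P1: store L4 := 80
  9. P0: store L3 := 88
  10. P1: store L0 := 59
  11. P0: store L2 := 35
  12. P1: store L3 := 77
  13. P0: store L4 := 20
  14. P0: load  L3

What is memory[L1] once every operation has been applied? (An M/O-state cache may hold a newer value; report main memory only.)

[1] P1: load  L3 | P0:I, P1:S(40) | bus: BusRd
[2] P1: store L1 := 66 | P0:I, P1:M(66) | bus: BusRdX
[3] P0: store L3 := 79 | P0:M(79), P1:I | bus: BusRdX
[4] P0: store L0 := 2 | P0:M(2), P1:I | bus: BusRdX
[5] P1: store L3 := 81 | P0:I, P1:M(81) | bus: BusRdX,Flush
[6] P1: load  L4 | P0:I, P1:S(40) | bus: BusRd
[7] P0: load  L2 | P0:S(40), P1:I | bus: BusRd
[8] P1: store L4 := 80 | P0:I, P1:M(80) | bus: BusRdX
[9] P0: store L3 := 88 | P0:M(88), P1:I | bus: BusRdX,Flush
[10] P1: store L0 := 59 | P0:I, P1:M(59) | bus: BusRdX,Flush
[11] P0: store L2 := 35 | P0:M(35), P1:I | bus: BusRdX
[12] P1: store L3 := 77 | P0:I, P1:M(77) | bus: BusRdX,Flush
[13] P0: store L4 := 20 | P0:M(20), P1:I | bus: BusRdX,Flush
[14] P0: load  L3 | P0:S(77), P1:S(77) | bus: BusRd,Flush

memory[L1] = 20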